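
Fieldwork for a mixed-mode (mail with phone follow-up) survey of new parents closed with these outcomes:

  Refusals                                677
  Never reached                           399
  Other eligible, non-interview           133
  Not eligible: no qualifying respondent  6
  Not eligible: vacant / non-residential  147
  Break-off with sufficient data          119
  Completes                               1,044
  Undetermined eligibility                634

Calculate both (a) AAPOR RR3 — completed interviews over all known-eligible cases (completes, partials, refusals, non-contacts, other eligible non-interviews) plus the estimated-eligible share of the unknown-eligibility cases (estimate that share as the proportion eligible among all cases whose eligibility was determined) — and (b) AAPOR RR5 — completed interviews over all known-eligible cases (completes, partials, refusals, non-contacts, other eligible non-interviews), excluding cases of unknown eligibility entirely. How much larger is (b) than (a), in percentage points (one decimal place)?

Screened out, ineligible = 6 + 147 = 153
Top → 1044
Determined eligible → 1044 + 119 + 677 + 399 + 133 = 2372
e = 2372 / (2372 + 153) = 2372 / 2525 = 0.9394
e × U → 0.9394 × 634 = 595.58
Denom → 2372 + 595.58 = 2967.58
RR3 = 1044 / 2967.58 = 0.3518
Denom → 1044 + 119 + 677 + 399 + 133 = 2372
RR5 = 1044 / 2372 = 0.4401
Difference = 44.01 − 35.18 = 8.83 percentage points

8.8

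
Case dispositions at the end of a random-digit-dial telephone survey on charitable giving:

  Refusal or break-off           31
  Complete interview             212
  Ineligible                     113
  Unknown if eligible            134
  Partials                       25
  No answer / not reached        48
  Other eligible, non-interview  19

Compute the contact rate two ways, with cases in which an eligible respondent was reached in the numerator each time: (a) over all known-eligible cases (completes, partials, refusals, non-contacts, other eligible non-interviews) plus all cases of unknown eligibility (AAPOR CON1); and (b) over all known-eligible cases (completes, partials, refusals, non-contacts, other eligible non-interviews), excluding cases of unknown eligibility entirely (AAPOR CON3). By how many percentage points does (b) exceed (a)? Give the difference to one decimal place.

Num = 212 + 25 + 31 + 19 = 287
Base = 212 + 25 + 31 + 48 + 19 + 134 = 469
CON1 = 287 / 469 = 0.6119
Base = 212 + 25 + 31 + 48 + 19 = 335
CON3 = 287 / 335 = 0.8567
Difference = 85.67 − 61.19 = 24.48 percentage points

24.5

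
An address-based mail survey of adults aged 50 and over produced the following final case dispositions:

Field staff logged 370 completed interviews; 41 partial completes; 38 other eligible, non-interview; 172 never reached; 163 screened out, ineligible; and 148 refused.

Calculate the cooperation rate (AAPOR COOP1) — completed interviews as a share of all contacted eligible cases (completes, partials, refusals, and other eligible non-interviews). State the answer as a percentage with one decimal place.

Top = 370
Denom = 370 + 41 + 148 + 38 = 597
COOP1 = 370 / 597 = 0.6198

62.0%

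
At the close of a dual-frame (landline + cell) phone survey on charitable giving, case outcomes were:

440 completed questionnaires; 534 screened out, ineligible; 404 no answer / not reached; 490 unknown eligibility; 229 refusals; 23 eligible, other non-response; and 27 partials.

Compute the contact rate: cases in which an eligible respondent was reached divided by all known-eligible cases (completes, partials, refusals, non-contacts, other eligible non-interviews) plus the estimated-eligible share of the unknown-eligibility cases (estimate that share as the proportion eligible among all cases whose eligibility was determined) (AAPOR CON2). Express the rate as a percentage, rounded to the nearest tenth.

Num → 440 + 27 + 229 + 23 = 719
Determined eligible → 440 + 27 + 229 + 404 + 23 = 1123
e = 1123 / (1123 + 534) = 1123 / 1657 = 0.6777
Eligible share of unknowns → 0.6777 × 490 = 332.07
Denominator → 1123 + 332.07 = 1455.07
CON2 = 719 / 1455.07 = 0.4941

49.4%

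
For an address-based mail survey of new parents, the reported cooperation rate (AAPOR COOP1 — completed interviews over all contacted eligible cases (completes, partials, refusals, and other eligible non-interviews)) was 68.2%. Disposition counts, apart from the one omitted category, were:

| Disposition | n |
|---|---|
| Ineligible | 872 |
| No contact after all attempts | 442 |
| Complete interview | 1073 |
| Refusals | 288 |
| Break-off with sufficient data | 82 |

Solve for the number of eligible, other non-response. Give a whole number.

130

COOP1 = 1073 / D = 0.682
D = 1073 / 0.682 = 1573.3
Other denominator terms total 1443
eligible, other non-response = 1573.3 − 1443 ≈ 130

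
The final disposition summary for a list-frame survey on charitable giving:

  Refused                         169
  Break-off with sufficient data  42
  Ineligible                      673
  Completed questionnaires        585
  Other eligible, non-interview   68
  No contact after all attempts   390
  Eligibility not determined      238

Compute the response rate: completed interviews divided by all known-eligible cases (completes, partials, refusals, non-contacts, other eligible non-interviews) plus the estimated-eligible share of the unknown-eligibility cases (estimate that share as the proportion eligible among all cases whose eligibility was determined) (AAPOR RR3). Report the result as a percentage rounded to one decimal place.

41.5%

Num → 585
Known eligible → 585 + 42 + 169 + 390 + 68 = 1254
e = 1254 / (1254 + 673) = 1254 / 1927 = 0.6508
Eligible share of unknowns → 0.6508 × 238 = 154.89
Denom → 1254 + 154.89 = 1408.89
RR3 = 585 / 1408.89 = 0.4152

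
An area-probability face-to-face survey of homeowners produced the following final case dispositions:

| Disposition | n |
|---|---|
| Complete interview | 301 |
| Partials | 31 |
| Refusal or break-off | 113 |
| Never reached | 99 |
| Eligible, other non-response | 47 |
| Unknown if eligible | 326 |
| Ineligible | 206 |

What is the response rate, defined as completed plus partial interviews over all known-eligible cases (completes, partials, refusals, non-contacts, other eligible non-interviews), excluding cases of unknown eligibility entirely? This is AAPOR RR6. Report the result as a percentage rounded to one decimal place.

56.2%

Numerator → 301 + 31 = 332
Denom → 301 + 31 + 113 + 99 + 47 = 591
RR6 = 332 / 591 = 0.5618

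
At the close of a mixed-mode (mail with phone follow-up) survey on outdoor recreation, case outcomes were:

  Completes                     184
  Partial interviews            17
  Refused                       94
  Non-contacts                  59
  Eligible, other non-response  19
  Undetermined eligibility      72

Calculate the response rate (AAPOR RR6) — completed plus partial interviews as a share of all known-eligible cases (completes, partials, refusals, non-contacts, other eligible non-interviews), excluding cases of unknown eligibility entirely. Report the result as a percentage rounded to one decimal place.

53.9%

Num = 184 + 17 = 201
Denom = 184 + 17 + 94 + 59 + 19 = 373
RR6 = 201 / 373 = 0.5389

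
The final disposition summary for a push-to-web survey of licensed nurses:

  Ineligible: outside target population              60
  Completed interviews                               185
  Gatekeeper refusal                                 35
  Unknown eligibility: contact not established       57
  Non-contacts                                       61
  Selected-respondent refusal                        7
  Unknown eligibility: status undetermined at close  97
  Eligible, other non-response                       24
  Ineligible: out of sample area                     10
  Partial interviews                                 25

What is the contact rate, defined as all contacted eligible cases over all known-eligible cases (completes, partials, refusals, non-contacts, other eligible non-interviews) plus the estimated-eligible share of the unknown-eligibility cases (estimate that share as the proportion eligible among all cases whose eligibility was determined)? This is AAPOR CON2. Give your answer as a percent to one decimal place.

Refusal or break-off = 35 + 7 = 42
Undetermined eligibility = 57 + 97 = 154
Screened out, ineligible = 60 + 10 = 70
Num → 185 + 25 + 42 + 24 = 276
Eligible (known) → 185 + 25 + 42 + 61 + 24 = 337
e = 337 / (337 + 70) = 337 / 407 = 0.8280
e × U → 0.8280 × 154 = 127.51
Denominator → 337 + 127.51 = 464.51
CON2 = 276 / 464.51 = 0.5942

59.4%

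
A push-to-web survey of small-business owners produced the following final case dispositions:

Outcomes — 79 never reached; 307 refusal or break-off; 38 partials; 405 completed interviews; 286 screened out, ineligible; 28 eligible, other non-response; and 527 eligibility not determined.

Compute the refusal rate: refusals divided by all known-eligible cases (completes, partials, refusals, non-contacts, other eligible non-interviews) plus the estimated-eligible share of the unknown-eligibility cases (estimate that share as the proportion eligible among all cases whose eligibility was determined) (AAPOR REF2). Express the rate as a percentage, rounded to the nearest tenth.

Num: 307
Eligible (known): 405 + 38 + 307 + 79 + 28 = 857
e = 857 / (857 + 286) = 857 / 1143 = 0.7498
Eligible share of unknowns: 0.7498 × 527 = 395.14
Denominator: 857 + 395.14 = 1252.14
REF2 = 307 / 1252.14 = 0.2452

24.5%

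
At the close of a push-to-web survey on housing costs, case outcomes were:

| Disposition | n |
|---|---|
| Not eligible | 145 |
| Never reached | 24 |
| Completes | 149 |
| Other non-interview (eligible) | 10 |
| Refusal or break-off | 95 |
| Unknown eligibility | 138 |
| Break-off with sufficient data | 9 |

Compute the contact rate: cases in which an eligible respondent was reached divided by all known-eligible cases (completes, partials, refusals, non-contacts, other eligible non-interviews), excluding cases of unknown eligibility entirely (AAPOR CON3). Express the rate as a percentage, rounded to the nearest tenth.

Top: 149 + 9 + 95 + 10 = 263
Base: 149 + 9 + 95 + 24 + 10 = 287
CON3 = 263 / 287 = 0.9164

91.6%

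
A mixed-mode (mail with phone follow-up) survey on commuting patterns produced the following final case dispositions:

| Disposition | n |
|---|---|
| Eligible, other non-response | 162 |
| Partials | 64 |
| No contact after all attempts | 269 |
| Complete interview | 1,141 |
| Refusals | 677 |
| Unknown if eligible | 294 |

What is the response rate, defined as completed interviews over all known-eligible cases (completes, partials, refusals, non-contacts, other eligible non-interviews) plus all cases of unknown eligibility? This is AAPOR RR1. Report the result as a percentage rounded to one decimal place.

Num: 1141
Denominator: 1141 + 64 + 677 + 269 + 162 + 294 = 2607
RR1 = 1141 / 2607 = 0.4377

43.8%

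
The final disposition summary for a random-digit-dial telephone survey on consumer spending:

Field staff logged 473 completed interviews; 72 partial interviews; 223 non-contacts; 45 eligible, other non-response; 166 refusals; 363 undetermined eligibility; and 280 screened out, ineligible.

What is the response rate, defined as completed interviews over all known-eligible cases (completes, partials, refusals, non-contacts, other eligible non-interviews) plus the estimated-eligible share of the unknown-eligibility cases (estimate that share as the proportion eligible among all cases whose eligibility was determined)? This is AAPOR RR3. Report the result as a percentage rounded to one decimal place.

Numerator = 473
Eligible (known) = 473 + 72 + 166 + 223 + 45 = 979
e = 979 / (979 + 280) = 979 / 1259 = 0.7776
Eligible share of unknowns = 0.7776 × 363 = 282.27
Denom = 979 + 282.27 = 1261.27
RR3 = 473 / 1261.27 = 0.3750

37.5%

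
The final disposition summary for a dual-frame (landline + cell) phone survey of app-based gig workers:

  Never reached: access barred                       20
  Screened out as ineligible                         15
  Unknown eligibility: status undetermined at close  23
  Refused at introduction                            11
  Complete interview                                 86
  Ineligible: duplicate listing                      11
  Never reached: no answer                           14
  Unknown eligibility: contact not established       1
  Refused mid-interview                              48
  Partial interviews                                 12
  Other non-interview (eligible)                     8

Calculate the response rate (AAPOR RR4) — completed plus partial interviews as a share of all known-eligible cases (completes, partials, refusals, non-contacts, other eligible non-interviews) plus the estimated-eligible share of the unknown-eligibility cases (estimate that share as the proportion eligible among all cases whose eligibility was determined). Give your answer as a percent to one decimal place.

Declined to participate = 11 + 48 = 59
No answer / not reached = 14 + 20 = 34
Unknown eligibility = 1 + 23 = 24
Not eligible = 15 + 11 = 26
Top = 86 + 12 = 98
Determined eligible = 86 + 12 + 59 + 34 + 8 = 199
e = 199 / (199 + 26) = 199 / 225 = 0.8844
Eligible share of unknowns = 0.8844 × 24 = 21.23
Base = 199 + 21.23 = 220.23
RR4 = 98 / 220.23 = 0.4450

44.5%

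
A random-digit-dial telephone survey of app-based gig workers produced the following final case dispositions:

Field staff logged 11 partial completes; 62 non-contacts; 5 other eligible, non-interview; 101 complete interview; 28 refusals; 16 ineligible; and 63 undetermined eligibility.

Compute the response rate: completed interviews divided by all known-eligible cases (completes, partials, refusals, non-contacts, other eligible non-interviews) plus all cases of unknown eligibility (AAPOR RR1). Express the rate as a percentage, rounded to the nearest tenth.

Top: 101
Base: 101 + 11 + 28 + 62 + 5 + 63 = 270
RR1 = 101 / 270 = 0.3741

37.4%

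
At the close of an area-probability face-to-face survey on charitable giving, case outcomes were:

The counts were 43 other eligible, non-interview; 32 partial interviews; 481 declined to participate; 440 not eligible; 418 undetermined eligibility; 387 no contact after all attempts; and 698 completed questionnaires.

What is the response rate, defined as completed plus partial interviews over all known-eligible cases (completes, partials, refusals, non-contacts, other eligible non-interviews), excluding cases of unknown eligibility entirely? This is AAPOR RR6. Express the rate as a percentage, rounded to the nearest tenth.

Top = 698 + 32 = 730
Denom = 698 + 32 + 481 + 387 + 43 = 1641
RR6 = 730 / 1641 = 0.4449

44.5%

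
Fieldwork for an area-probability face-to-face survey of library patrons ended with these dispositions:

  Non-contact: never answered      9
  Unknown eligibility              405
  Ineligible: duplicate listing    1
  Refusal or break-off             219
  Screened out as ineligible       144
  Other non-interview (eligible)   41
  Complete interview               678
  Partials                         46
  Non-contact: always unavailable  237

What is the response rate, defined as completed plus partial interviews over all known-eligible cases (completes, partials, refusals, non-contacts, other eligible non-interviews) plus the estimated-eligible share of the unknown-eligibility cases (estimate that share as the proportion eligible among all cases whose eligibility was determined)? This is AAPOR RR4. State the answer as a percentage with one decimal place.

45.5%

No contact after all attempts = 9 + 237 = 246
Ineligible = 144 + 1 = 145
Num = 678 + 46 = 724
Known eligible = 678 + 46 + 219 + 246 + 41 = 1230
e = 1230 / (1230 + 145) = 1230 / 1375 = 0.8945
e × U = 0.8945 × 405 = 362.27
Denom = 1230 + 362.27 = 1592.27
RR4 = 724 / 1592.27 = 0.4547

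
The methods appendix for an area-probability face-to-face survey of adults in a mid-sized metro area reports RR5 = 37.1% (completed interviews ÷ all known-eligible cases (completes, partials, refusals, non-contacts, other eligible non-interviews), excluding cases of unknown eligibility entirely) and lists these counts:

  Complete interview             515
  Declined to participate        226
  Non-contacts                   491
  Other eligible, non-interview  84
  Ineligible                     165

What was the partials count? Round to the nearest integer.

72

RR5 = 515 / D = 0.371
D = 515 / 0.371 = 1388.1
Remaining denominator categories sum to 1316
partials = 1388.1 − 1316 ≈ 72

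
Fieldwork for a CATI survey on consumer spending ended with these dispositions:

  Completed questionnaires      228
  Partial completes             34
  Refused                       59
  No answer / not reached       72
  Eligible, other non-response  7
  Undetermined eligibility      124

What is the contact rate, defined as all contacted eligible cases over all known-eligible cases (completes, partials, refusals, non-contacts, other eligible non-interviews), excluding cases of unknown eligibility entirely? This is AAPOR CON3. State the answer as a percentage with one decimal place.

82.0%

Num = 228 + 34 + 59 + 7 = 328
Denominator = 228 + 34 + 59 + 72 + 7 = 400
CON3 = 328 / 400 = 0.8200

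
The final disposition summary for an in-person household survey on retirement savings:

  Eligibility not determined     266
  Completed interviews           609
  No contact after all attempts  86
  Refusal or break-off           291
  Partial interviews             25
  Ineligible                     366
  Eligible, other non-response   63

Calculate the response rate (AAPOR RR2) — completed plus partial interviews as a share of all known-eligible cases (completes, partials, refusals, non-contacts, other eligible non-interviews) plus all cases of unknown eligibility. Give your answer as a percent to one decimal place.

Num → 609 + 25 = 634
Base → 609 + 25 + 291 + 86 + 63 + 266 = 1340
RR2 = 634 / 1340 = 0.4731

47.3%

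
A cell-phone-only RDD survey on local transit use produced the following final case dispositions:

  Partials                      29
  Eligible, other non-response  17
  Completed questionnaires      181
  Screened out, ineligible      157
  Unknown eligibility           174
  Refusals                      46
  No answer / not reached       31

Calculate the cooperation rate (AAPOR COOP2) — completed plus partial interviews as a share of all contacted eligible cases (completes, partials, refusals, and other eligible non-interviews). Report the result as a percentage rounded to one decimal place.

76.9%

Num = 181 + 29 = 210
Denominator = 181 + 29 + 46 + 17 = 273
COOP2 = 210 / 273 = 0.7692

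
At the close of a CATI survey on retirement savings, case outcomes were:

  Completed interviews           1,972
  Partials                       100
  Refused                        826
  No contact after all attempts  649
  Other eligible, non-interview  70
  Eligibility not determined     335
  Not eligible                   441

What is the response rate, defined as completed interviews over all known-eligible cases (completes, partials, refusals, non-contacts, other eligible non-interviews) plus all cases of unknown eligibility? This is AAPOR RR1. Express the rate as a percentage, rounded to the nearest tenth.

49.9%

Numerator = 1972
Denominator = 1972 + 100 + 826 + 649 + 70 + 335 = 3952
RR1 = 1972 / 3952 = 0.4990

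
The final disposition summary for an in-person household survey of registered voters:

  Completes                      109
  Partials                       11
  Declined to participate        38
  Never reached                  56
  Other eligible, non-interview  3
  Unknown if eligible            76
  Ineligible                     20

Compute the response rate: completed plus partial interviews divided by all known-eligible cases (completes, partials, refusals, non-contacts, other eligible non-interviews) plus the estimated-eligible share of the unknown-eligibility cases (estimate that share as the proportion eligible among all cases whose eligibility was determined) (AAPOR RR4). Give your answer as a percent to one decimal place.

41.9%

Numerator: 109 + 11 = 120
Known eligible: 109 + 11 + 38 + 56 + 3 = 217
e = 217 / (217 + 20) = 217 / 237 = 0.9156
Estimated eligible among unknowns: 0.9156 × 76 = 69.59
Denominator: 217 + 69.59 = 286.59
RR4 = 120 / 286.59 = 0.4187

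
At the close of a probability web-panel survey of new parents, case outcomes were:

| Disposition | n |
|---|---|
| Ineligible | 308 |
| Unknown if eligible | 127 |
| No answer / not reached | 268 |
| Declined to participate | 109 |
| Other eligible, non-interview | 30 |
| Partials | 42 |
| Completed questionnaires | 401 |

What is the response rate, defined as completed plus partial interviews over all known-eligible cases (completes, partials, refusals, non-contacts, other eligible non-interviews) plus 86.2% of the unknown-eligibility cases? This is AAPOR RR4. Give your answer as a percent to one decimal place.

Num → 401 + 42 = 443
Known eligible → 401 + 42 + 109 + 268 + 30 = 850
Eligible share of unknowns → 0.8620 × 127 = 109.47
Denom → 850 + 109.47 = 959.47
RR4 = 443 / 959.47 = 0.4617

46.2%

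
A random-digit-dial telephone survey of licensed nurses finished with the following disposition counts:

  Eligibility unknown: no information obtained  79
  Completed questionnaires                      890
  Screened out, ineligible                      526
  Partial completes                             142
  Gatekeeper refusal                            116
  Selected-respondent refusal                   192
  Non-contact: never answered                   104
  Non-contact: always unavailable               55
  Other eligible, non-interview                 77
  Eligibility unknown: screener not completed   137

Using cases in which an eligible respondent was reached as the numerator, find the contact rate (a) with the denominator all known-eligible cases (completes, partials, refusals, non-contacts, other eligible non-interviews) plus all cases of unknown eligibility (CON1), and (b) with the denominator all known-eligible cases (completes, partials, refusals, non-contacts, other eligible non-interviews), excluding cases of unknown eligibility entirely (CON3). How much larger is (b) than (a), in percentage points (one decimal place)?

Refusals = 116 + 192 = 308
No answer / not reached = 104 + 55 = 159
Undetermined eligibility = 137 + 79 = 216
Top: 890 + 142 + 308 + 77 = 1417
Denom: 890 + 142 + 308 + 159 + 77 + 216 = 1792
CON1 = 1417 / 1792 = 0.7907
Denom: 890 + 142 + 308 + 159 + 77 = 1576
CON3 = 1417 / 1576 = 0.8991
Difference = 89.91 − 79.07 = 10.84 percentage points

10.8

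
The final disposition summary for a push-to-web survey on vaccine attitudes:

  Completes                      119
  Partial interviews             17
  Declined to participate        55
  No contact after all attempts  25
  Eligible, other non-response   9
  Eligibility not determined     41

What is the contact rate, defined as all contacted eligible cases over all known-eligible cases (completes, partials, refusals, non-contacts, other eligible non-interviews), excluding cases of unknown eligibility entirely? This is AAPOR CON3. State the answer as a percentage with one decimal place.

88.9%

Num = 119 + 17 + 55 + 9 = 200
Denominator = 119 + 17 + 55 + 25 + 9 = 225
CON3 = 200 / 225 = 0.8889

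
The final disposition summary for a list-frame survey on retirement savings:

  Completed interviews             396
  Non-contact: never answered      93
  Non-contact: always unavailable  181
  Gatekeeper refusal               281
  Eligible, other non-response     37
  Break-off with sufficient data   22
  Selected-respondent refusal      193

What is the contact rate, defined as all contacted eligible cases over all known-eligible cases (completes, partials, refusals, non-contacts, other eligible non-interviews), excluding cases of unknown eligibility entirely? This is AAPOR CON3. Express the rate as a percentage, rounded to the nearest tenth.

77.2%

Refused = 281 + 193 = 474
No answer / not reached = 93 + 181 = 274
Numerator → 396 + 22 + 474 + 37 = 929
Base → 396 + 22 + 474 + 274 + 37 = 1203
CON3 = 929 / 1203 = 0.7722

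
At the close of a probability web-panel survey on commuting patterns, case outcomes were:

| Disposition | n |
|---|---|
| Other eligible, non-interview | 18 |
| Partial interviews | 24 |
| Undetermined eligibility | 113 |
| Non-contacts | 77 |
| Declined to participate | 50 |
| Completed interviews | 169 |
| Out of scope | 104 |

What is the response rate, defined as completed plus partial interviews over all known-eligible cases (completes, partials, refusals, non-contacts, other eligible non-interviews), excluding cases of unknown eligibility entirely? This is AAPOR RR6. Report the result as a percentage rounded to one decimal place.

57.1%

Num = 169 + 24 = 193
Base = 169 + 24 + 50 + 77 + 18 = 338
RR6 = 193 / 338 = 0.5710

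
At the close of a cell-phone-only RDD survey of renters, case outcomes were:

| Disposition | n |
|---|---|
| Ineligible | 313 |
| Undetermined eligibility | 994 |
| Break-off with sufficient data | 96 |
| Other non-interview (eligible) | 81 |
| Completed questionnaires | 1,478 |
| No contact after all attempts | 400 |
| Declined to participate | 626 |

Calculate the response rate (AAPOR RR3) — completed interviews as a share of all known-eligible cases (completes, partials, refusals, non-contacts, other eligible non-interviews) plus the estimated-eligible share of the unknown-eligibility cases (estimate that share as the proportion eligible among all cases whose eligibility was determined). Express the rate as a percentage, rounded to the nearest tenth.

41.4%

Top → 1478
Eligible (known) → 1478 + 96 + 626 + 400 + 81 = 2681
e = 2681 / (2681 + 313) = 2681 / 2994 = 0.8955
Eligible share of unknowns → 0.8955 × 994 = 890.13
Base → 2681 + 890.13 = 3571.13
RR3 = 1478 / 3571.13 = 0.4139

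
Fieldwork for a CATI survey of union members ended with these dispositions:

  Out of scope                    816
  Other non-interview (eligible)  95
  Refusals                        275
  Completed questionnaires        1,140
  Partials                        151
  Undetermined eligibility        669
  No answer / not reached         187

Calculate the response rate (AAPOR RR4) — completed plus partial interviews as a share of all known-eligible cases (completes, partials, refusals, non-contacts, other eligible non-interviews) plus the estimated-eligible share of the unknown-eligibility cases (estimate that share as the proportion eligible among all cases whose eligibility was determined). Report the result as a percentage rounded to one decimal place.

55.8%

Top → 1140 + 151 = 1291
Determined eligible → 1140 + 151 + 275 + 187 + 95 = 1848
e = 1848 / (1848 + 816) = 1848 / 2664 = 0.6937
Eligible share of unknowns → 0.6937 × 669 = 464.09
Base → 1848 + 464.09 = 2312.09
RR4 = 1291 / 2312.09 = 0.5584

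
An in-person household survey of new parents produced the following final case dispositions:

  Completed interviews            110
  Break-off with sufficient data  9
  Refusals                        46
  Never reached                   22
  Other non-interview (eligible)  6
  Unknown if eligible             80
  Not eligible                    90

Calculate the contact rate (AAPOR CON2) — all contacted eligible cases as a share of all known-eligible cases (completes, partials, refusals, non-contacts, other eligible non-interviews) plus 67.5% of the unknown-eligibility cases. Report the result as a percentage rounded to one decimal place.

Numerator = 110 + 9 + 46 + 6 = 171
Determined eligible = 110 + 9 + 46 + 22 + 6 = 193
Estimated eligible among unknowns = 0.6750 × 80 = 54.00
Denominator = 193 + 54.00 = 247.00
CON2 = 171 / 247.00 = 0.6923

69.2%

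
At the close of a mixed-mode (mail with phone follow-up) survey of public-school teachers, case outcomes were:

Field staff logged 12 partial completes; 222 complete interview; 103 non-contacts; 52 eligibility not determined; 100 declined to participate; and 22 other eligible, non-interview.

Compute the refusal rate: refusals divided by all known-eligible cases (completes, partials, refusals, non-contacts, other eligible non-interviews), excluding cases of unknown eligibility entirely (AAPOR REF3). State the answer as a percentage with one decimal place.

21.8%

Top → 100
Denom → 222 + 12 + 100 + 103 + 22 = 459
REF3 = 100 / 459 = 0.2179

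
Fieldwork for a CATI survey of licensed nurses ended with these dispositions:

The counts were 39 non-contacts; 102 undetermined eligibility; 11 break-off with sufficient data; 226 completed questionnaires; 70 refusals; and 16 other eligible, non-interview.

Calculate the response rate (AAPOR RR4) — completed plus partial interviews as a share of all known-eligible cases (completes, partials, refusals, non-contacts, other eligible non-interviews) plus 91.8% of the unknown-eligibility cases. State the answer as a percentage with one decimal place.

52.0%

Top: 226 + 11 = 237
Determined eligible: 226 + 11 + 70 + 39 + 16 = 362
e × U: 0.9180 × 102 = 93.64
Base: 362 + 93.64 = 455.64
RR4 = 237 / 455.64 = 0.5201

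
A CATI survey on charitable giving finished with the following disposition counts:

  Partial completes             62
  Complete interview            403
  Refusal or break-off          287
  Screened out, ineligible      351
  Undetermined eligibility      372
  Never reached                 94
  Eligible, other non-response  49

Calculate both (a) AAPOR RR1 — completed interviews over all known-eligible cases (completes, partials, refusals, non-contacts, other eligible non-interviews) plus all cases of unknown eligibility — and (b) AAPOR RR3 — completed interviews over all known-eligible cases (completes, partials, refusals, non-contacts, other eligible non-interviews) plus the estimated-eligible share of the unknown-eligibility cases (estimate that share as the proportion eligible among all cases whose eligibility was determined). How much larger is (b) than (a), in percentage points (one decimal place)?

2.9

Num: 403
Denom: 403 + 62 + 287 + 94 + 49 + 372 = 1267
RR1 = 403 / 1267 = 0.3181
Determined eligible: 403 + 62 + 287 + 94 + 49 = 895
e = 895 / (895 + 351) = 895 / 1246 = 0.7183
Eligible share of unknowns: 0.7183 × 372 = 267.21
Denom: 895 + 267.21 = 1162.21
RR3 = 403 / 1162.21 = 0.3468
Difference = 34.68 − 31.81 = 2.87 percentage points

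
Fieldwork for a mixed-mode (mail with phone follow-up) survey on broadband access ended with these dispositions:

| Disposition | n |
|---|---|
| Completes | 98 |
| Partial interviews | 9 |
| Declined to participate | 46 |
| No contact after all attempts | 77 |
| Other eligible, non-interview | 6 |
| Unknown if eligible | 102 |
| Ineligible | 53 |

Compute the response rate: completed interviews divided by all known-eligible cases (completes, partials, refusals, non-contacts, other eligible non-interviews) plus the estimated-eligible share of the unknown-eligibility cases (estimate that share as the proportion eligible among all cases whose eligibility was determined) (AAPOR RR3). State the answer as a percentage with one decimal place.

30.7%

Top → 98
Determined eligible → 98 + 9 + 46 + 77 + 6 = 236
e = 236 / (236 + 53) = 236 / 289 = 0.8166
e × U → 0.8166 × 102 = 83.29
Denominator → 236 + 83.29 = 319.29
RR3 = 98 / 319.29 = 0.3069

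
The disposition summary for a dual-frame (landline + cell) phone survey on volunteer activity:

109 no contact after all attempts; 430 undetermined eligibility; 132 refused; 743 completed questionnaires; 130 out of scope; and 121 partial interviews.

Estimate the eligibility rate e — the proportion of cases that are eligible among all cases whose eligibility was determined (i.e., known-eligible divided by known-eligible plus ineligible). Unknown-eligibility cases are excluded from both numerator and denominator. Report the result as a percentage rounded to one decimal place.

Determined eligible = 743 + 121 + 132 + 109 = 1105
e = 1105 / (1105 + 130) = 1105 / 1235 = 0.8947

89.5%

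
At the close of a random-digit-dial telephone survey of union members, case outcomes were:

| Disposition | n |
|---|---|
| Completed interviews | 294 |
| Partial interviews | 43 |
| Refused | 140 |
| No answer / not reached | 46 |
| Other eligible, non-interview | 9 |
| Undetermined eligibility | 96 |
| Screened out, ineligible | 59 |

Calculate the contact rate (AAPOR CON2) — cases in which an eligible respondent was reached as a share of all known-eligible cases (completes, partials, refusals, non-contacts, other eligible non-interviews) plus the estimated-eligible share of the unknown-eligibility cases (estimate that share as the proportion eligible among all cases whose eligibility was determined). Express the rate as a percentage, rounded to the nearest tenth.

78.6%

Num: 294 + 43 + 140 + 9 = 486
Known eligible: 294 + 43 + 140 + 46 + 9 = 532
e = 532 / (532 + 59) = 532 / 591 = 0.9002
e × U: 0.9002 × 96 = 86.42
Base: 532 + 86.42 = 618.42
CON2 = 486 / 618.42 = 0.7859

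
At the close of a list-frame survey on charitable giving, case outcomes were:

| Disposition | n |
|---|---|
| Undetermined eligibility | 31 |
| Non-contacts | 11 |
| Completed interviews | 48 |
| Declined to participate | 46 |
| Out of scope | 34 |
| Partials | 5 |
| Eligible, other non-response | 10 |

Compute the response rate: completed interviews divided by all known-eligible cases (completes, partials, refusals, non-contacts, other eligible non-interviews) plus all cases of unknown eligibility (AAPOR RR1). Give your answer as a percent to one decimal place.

Top = 48
Denom = 48 + 5 + 46 + 11 + 10 + 31 = 151
RR1 = 48 / 151 = 0.3179

31.8%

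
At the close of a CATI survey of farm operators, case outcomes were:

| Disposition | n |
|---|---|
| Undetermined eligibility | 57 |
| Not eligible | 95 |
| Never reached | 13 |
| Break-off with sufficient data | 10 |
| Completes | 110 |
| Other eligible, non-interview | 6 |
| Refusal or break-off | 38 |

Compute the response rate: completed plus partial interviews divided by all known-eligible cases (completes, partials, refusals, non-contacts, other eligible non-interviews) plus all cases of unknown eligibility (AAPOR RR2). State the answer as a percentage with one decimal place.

Num = 110 + 10 = 120
Denominator = 110 + 10 + 38 + 13 + 6 + 57 = 234
RR2 = 120 / 234 = 0.5128

51.3%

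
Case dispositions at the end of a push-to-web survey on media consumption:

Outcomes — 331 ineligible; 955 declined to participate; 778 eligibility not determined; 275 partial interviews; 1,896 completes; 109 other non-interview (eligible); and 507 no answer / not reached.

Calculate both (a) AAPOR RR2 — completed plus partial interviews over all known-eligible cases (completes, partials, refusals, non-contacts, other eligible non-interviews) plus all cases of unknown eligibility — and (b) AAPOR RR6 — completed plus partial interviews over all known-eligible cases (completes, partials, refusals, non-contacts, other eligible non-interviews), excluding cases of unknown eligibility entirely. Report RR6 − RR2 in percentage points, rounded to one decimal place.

Numerator = 1896 + 275 = 2171
Denominator = 1896 + 275 + 955 + 507 + 109 + 778 = 4520
RR2 = 2171 / 4520 = 0.4803
Denominator = 1896 + 275 + 955 + 507 + 109 = 3742
RR6 = 2171 / 3742 = 0.5802
Difference = 58.02 − 48.03 = 9.99 percentage points

10.0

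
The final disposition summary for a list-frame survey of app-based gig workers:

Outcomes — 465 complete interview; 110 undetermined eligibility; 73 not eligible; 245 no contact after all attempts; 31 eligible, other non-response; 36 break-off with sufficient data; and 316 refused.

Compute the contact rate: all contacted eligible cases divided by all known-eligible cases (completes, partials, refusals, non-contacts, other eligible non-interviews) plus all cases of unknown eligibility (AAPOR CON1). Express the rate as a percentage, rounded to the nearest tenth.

Numerator = 465 + 36 + 316 + 31 = 848
Denominator = 465 + 36 + 316 + 245 + 31 + 110 = 1203
CON1 = 848 / 1203 = 0.7049

70.5%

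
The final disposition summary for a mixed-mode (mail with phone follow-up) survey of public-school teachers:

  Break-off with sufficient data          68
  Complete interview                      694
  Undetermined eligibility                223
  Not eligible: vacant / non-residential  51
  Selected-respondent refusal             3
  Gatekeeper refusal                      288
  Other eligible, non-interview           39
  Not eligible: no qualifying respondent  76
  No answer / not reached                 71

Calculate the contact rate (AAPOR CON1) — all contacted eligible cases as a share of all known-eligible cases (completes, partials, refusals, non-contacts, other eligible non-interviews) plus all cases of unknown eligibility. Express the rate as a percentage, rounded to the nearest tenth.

Refusal or break-off = 288 + 3 = 291
Not eligible = 76 + 51 = 127
Top: 694 + 68 + 291 + 39 = 1092
Base: 694 + 68 + 291 + 71 + 39 + 223 = 1386
CON1 = 1092 / 1386 = 0.7879

78.8%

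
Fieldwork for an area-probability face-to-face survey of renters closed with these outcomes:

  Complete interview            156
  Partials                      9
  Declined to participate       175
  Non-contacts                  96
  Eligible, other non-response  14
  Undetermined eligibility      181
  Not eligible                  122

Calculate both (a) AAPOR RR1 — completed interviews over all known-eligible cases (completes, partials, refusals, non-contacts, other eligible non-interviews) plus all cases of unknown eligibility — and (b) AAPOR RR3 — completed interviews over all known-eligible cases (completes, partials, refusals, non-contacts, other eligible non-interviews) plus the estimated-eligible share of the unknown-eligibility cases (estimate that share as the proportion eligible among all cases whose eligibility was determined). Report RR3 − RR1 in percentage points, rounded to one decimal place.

1.6

Num: 156
Denom: 156 + 9 + 175 + 96 + 14 + 181 = 631
RR1 = 156 / 631 = 0.2472
Eligible (known): 156 + 9 + 175 + 96 + 14 = 450
e = 450 / (450 + 122) = 450 / 572 = 0.7867
Eligible share of unknowns: 0.7867 × 181 = 142.39
Denom: 450 + 142.39 = 592.39
RR3 = 156 / 592.39 = 0.2633
Difference = 26.33 − 24.72 = 1.61 percentage points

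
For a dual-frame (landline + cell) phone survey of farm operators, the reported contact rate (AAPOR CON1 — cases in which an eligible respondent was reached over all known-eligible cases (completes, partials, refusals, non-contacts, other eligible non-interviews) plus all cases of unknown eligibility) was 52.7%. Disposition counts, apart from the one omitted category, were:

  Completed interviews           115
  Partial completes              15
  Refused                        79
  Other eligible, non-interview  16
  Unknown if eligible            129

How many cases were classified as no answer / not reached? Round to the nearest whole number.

73

Num = 115 + 15 + 79 + 16 = 225
CON1 = 225 / D = 0.527
D = 225 / 0.527 = 426.9
Remaining denominator categories sum to 354
no answer / not reached = 426.9 − 354 ≈ 73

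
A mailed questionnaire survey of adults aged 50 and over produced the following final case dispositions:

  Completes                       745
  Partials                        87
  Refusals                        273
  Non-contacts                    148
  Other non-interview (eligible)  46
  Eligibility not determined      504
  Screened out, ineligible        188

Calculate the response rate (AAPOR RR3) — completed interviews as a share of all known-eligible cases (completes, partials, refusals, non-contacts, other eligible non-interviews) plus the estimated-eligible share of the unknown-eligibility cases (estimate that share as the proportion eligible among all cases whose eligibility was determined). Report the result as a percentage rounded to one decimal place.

42.8%

Top = 745
Known eligible = 745 + 87 + 273 + 148 + 46 = 1299
e = 1299 / (1299 + 188) = 1299 / 1487 = 0.8736
e × U = 0.8736 × 504 = 440.29
Denom = 1299 + 440.29 = 1739.29
RR3 = 745 / 1739.29 = 0.4283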